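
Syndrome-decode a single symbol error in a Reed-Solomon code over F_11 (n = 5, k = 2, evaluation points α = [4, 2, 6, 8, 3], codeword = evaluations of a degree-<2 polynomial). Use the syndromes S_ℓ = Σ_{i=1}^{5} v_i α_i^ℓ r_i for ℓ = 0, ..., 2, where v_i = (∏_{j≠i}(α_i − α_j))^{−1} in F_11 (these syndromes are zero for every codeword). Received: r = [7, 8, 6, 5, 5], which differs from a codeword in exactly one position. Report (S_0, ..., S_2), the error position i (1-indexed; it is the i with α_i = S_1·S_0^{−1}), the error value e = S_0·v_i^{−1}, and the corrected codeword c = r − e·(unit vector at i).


S = (2, 6, 7), error at position 5, error magnitude e = 3, c = [7, 8, 6, 5, 2].

Step 1: column multipliers v_i = (∏_{j≠i}(α_i − α_j))^{−1} mod 11.
  i = 1 (α = 4): (4−2)(4−6)(4−8)(4−3) = 2·(−2)·(−4)·1 = 16 ≡ 5, so v_1 = 5^{−1} = 9 (mod 11).
  i = 2 (α = 2): (2−4)(2−6)(2−8)(2−3) = (−2)·(−4)·(−6)·(−1) = 48 ≡ 4, so v_2 = 4^{−1} = 3 (mod 11).
  i = 3 (α = 6): (6−4)(6−2)(6−8)(6−3) = 2·4·(−2)·3 = −48 ≡ 7, so v_3 = 7^{−1} = 8 (mod 11).
  i = 4 (α = 8): (8−4)(8−2)(8−6)(8−3) = 4·6·2·5 = 240 ≡ 9, so v_4 = 9^{−1} = 5 (mod 11).
  i = 5 (α = 3): (3−4)(3−2)(3−6)(3−8) = (−1)·1·(−3)·(−5) = −15 ≡ 7, so v_5 = 7^{−1} = 8 (mod 11).
  v = [9, 3, 8, 5, 8].
Step 2: syndromes of r = [7, 8, 6, 5, 5] (all sums mod 11).
  S_0 = Σ v_i r_i = 9·7 + 3·8 + 8·6 + 5·5 + 8·5 = 200 ≡ 2.
  S_1 = Σ v_i α_i r_i = 9·4·7 + 3·2·8 + 8·6·6 + 5·8·5 + 8·3·5 = 908 ≡ 6.
  α_i^2 mod 11 = [5, 4, 3, 9, 9].
  S_2 = Σ v_i α_i^2 r_i = 9·5·7 + 3·4·8 + 8·3·6 + 5·9·5 + 8·9·5 = 1140 ≡ 7.
  S = (2, 6, 7) ≠ 0, so r is not a codeword (an error is present).
Step 3: locate the error. For a single error e at position i, S_ℓ = v_i·e·α_i^ℓ, so α_err = S_1/S_0.
  S_0^{−1} = 2^{−1} = 6 (mod 11), so α_err = 6·6 = 36 ≡ 3 = α_5. Error position i = 5.
  Consistency check: S_2/S_1 = 7·2 = 14 ≡ 3 = α_err ✓ (single-error assumption holds).
Step 4: error magnitude e = S_0/v_5 = S_0·∏_{j≠5}(α_5 − α_j) = 2·7 = 14 ≡ 3 (mod 11).
Step 5: correct position 5: c_5 = r_5 − e = 5 − 3 ≡ 2 (mod 11). Hence c = [7, 8, 6, 5, 2].
  Check: interpolating c through the α_i gives m(x) = 9 + 5·x (degree < 2) with m(α_i) = c_i for every i, so c is indeed a codeword.


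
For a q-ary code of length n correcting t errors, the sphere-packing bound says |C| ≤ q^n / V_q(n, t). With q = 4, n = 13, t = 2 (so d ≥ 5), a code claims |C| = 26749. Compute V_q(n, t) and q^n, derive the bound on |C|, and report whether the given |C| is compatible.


V_q(n, t) = 742, q^n = 67108864, Hamming bound = 90443, |C| = 26749 ≤ bound (satisfied).

Step 1: Compute V_q(n, t) = Σ_{j=0}^2 C(n, j) (q−1)^j.
  j = 0: C(13,0)·(3)^0 = 1·1 = 1.
  j = 1: C(13,1)·(3)^1 = 13·3 = 39.
  j = 2: C(13,2)·(3)^2 = 78·9 = 702.
  V_q(n, t) = 1 + 39 + 702 = 742.
Step 2: q^n = 4^13 = 67108864.
Step 3: Hamming bound ⌊q^n / V_q(n,t)⌋ = ⌊67108864/742⌋ = 90443.
Step 4: Compare |C| = 26749 to 90443: satisfied.
The claimed |C| lies below the Hamming bound.


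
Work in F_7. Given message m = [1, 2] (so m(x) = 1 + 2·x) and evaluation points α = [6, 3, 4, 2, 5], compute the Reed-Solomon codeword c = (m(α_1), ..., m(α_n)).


c = [6, 0, 2, 5, 4]

Message polynomial: m(x) = 1 + 2·x (mod 7).
For each evaluation point α_i, compute m(α_i) mod 7:
  α_1 = 6: Horner steps 2 → 6, so m(6) = 6.
  α_2 = 3: Horner steps 2 → 0, so m(3) = 0.
  α_3 = 4: Horner steps 2 → 2, so m(4) = 2.
  α_4 = 2: Horner steps 2 → 5, so m(2) = 5.
  α_5 = 5: Horner steps 2 → 4, so m(5) = 4.
Codeword c = [6, 0, 2, 5, 4] ∈ F_7^5.


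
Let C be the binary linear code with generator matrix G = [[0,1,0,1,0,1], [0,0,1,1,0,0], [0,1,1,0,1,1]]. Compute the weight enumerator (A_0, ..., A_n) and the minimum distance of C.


Weight distribution: A_0 = 1, A_1 = 1, A_2 = 1, A_3 = 3, A_4 = 2. Minimum distance d = 1.

Enumerate all 2^3 = 8 messages m ∈ F_2^3.
For each, compute codeword c = mG in F_2^6, then tally its weight.
  m = 000 → c = 000000, weight = 0.
  m = 100 → c = 010101, weight = 3.
  m = 010 → c = 001100, weight = 2.
  m = 110 → c = 011001, weight = 3.
  m = 001 → c = 011011, weight = 4.
  m = 101 → c = 001110, weight = 3.
  m = 011 → c = 010111, weight = 4.
  m = 111 → c = 000010, weight = 1.
Tally weights:
  weight 0: 1 codewords.
  weight 1: 1 codewords.
  weight 2: 1 codewords.
  weight 3: 3 codewords.
  weight 4: 2 codewords.
Minimum distance d = smallest w > 0 with A_w > 0 = 1.
Sanity: Σ A_w = 8 = 2^3 = 8 ✓.


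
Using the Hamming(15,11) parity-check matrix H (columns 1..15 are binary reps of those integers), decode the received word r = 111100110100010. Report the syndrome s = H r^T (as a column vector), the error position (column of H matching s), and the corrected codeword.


s = (1, 1, 1, 1)^T, error position = 15, corrected codeword c = 111100110100011

Compute s = H r^T mod 2 one row at a time:
  s_1 = 1 + 0 + 1 + 0 + 0 + 0 + 1 + 0 = 3 ≡ 1 (mod 2).
  s_2 = 1 + 0 + 0 + 1 + 0 + 0 + 1 + 0 = 3 ≡ 1 (mod 2).
  s_3 = 1 + 1 + 0 + 1 + 1 + 0 + 1 + 0 = 5 ≡ 1 (mod 2).
  s_4 = 1 + 1 + 0 + 1 + 0 + 0 + 0 + 0 = 3 ≡ 1 (mod 2).
s = (1, 1, 1, 1)^T — this equals column 15 of H (binary 1111), so error is at position 15.
Correct: flip bit 15 of r = 111100110100010 to get c = 111100110100011.


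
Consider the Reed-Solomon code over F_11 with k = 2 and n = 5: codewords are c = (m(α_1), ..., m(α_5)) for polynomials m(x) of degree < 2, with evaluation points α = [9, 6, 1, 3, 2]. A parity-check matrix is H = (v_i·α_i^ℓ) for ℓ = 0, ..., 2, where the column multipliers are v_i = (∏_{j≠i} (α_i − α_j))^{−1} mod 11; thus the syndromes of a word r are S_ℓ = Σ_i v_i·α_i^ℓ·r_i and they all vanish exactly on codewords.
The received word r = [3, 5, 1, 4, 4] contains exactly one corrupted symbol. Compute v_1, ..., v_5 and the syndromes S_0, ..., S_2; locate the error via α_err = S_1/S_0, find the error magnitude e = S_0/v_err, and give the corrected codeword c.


S = (10, 8, 2), error at position 4, error magnitude e = 8, c = [3, 5, 1, 7, 4].

Step 1: column multipliers v_i = (∏_{j≠i}(α_i − α_j))^{−1} mod 11.
  i = 1 (α = 9): (9−6)(9−1)(9−3)(9−2) = 3·8·6·7 = 1008 ≡ 7, so v_1 = 7^{−1} = 8 (mod 11).
  i = 2 (α = 6): (6−9)(6−1)(6−3)(6−2) = (−3)·5·3·4 = −180 ≡ 7, so v_2 = 7^{−1} = 8 (mod 11).
  i = 3 (α = 1): (1−9)(1−6)(1−3)(1−2) = (−8)·(−5)·(−2)·(−1) = 80 ≡ 3, so v_3 = 3^{−1} = 4 (mod 11).
  i = 4 (α = 3): (3−9)(3−6)(3−1)(3−2) = (−6)·(−3)·2·1 = 36 ≡ 3, so v_4 = 3^{−1} = 4 (mod 11).
  i = 5 (α = 2): (2−9)(2−6)(2−1)(2−3) = (−7)·(−4)·1·(−1) = −28 ≡ 5, so v_5 = 5^{−1} = 9 (mod 11).
  v = [8, 8, 4, 4, 9].
Step 2: syndromes of r = [3, 5, 1, 4, 4] (all sums mod 11).
  S_0 = Σ v_i r_i = 8·3 + 8·5 + 4·1 + 4·4 + 9·4 = 120 ≡ 10.
  S_1 = Σ v_i α_i r_i = 8·9·3 + 8·6·5 + 4·1·1 + 4·3·4 + 9·2·4 = 580 ≡ 8.
  α_i^2 mod 11 = [4, 3, 1, 9, 4].
  S_2 = Σ v_i α_i^2 r_i = 8·4·3 + 8·3·5 + 4·1·1 + 4·9·4 + 9·4·4 = 508 ≡ 2.
  S = (10, 8, 2) ≠ 0, so r is not a codeword (an error is present).
Step 3: locate the error. For a single error e at position i, S_ℓ = v_i·e·α_i^ℓ, so α_err = S_1/S_0.
  S_0^{−1} = 10^{−1} = 10 (mod 11), so α_err = 8·10 = 80 ≡ 3 = α_4. Error position i = 4.
  Consistency check: S_2/S_1 = 2·7 = 14 ≡ 3 = α_err ✓ (single-error assumption holds).
Step 4: error magnitude e = S_0/v_4 = S_0·∏_{j≠4}(α_4 − α_j) = 10·3 = 30 ≡ 8 (mod 11).
Step 5: correct position 4: c_4 = r_4 − e = 4 − 8 ≡ 7 (mod 11). Hence c = [3, 5, 1, 7, 4].
  Check: interpolating c through the α_i gives m(x) = 9 + 3·x (degree < 2) with m(α_i) = c_i for every i, so c is indeed a codeword.


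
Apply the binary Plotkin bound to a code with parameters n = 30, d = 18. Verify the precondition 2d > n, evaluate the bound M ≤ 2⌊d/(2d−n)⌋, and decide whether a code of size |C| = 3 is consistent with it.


Plotkin bound M ≤ 6; given |C| = 3 ≤ bound (satisfied).

Check applicability: 2d = 36, n = 30.
2d − n = 6 > 0, so Plotkin applies.
Compute d/(2d−n) = 18/6 ≈ 3.0000.
⌊d/(2d−n)⌋ = 3.
Plotkin bound: M ≤ 2·3 = 6.
Given |C| = 3, check: satisfied.
This |C| is below the Plotkin bound.


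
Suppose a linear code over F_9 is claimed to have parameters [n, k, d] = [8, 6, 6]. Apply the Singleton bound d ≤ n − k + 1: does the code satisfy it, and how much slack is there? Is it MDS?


Singleton RHS = n − k + 1 = 3, slack = -3, bound violated (no such code; not MDS).

Singleton bound: d ≤ n − k + 1.
Here n = 8, k = 6, so n − k + 1 = 3.
Given d = 6, check d ≤ 3: NO.
Slack = (n − k + 1) − d = -3.
The slack is negative: d = 6 exceeds n − k + 1 = 3 by 3, so the Singleton bound is violated and no linear [8, 6, 6]_9 code can exist. In particular it is not MDS (MDS requires d = n − k + 1 exactly).
Description: the claimed parameters are [8, 6, 6]_9; such a code would be impossible (violates the Singleton bound).


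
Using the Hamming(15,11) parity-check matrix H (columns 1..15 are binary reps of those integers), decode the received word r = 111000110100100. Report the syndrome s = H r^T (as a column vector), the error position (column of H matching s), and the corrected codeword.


s = (1, 0, 0, 0)^T, error position = 8, corrected codeword c = 111000100100100

Compute s = H r^T mod 2 one row at a time:
  s_1 = 1 + 0 + 1 + 0 + 0 + 1 + 0 + 0 = 3 ≡ 1 (mod 2).
  s_2 = 0 + 0 + 0 + 1 + 0 + 1 + 0 + 0 = 2 ≡ 0 (mod 2).
  s_3 = 1 + 1 + 0 + 1 + 1 + 0 + 0 + 0 = 4 ≡ 0 (mod 2).
  s_4 = 1 + 1 + 0 + 1 + 0 + 0 + 1 + 0 = 4 ≡ 0 (mod 2).
s = (1, 0, 0, 0)^T — this equals column 8 of H (binary 1000), so error is at position 8.
Correct: flip bit 8 of r = 111000110100100 to get c = 111000100100100.


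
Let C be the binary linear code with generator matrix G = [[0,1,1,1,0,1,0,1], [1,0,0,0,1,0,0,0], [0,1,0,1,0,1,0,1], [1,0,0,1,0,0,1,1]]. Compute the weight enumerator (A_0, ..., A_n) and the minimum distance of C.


Weight distribution: A_0 = 1, A_1 = 1, A_2 = 1, A_3 = 1, A_4 = 5, A_5 = 5, A_6 = 1, A_7 = 1. Minimum distance d = 1.

Enumerate all 2^4 = 16 messages m ∈ F_2^4.
For each, compute codeword c = mG in F_2^8, then tally its weight.
  m = 0000 → c = 00000000, weight = 0.
  m = 1000 → c = 01110101, weight = 5.
  m = 0100 → c = 10001000, weight = 2.
  m = 1100 → c = 11111101, weight = 7.
  m = 0010 → c = 01010101, weight = 4.
  m = 1010 → c = 00100000, weight = 1.
  m = 0110 → c = 11011101, weight = 6.
  m = 1110 → c = 10101000, weight = 3.
  m = 0001 → c = 10010011, weight = 4.
  m = 1001 → c = 11100110, weight = 5.
  m = 0101 → c = 00011011, weight = 4.
  m = 1101 → c = 01101110, weight = 5.
  m = 0011 → c = 11000110, weight = 4.
  m = 1011 → c = 10110011, weight = 5.
  m = 0111 → c = 01001110, weight = 4.
  m = 1111 → c = 00111011, weight = 5.
Tally weights:
  weight 0: 1 codewords.
  weight 1: 1 codewords.
  weight 2: 1 codewords.
  weight 3: 1 codewords.
  weight 4: 5 codewords.
  weight 5: 5 codewords.
  weight 6: 1 codewords.
  weight 7: 1 codewords.
Minimum distance d = smallest w > 0 with A_w > 0 = 1.
Sanity: Σ A_w = 16 = 2^4 = 16 ✓.


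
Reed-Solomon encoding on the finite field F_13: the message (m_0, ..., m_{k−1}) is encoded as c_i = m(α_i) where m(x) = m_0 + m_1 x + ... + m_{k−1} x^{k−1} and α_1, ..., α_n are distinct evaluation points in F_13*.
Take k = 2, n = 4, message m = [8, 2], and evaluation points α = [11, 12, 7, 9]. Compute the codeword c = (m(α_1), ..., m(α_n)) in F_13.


c = [4, 6, 9, 0]

Message polynomial: m(x) = 8 + 2·x (mod 13).
For each evaluation point α_i, compute m(α_i) mod 13:
  α_1 = 11: Horner steps 2 → 4, so m(11) = 4.
  α_2 = 12: Horner steps 2 → 6, so m(12) = 6.
  α_3 = 7: Horner steps 2 → 9, so m(7) = 9.
  α_4 = 9: Horner steps 2 → 0, so m(9) = 0.
Codeword c = [4, 6, 9, 0] ∈ F_13^4.


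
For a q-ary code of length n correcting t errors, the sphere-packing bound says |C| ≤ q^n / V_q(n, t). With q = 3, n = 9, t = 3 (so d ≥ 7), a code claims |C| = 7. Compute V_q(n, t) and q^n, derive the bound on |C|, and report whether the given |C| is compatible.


V_q(n, t) = 835, q^n = 19683, Hamming bound = 23, |C| = 7 ≤ bound (satisfied).

Step 1: Compute V_q(n, t) = Σ_{j=0}^3 C(n, j) (q−1)^j.
  j = 0: C(9,0)·(2)^0 = 1·1 = 1.
  j = 1: C(9,1)·(2)^1 = 9·2 = 18.
  j = 2: C(9,2)·(2)^2 = 36·4 = 144.
  j = 3: C(9,3)·(2)^3 = 84·8 = 672.
  V_q(n, t) = 1 + 18 + 144 + 672 = 835.
Step 2: q^n = 3^9 = 19683.
Step 3: Hamming bound ⌊q^n / V_q(n,t)⌋ = ⌊19683/835⌋ = 23.
Step 4: Compare |C| = 7 to 23: satisfied.
The claimed |C| lies below the Hamming bound.


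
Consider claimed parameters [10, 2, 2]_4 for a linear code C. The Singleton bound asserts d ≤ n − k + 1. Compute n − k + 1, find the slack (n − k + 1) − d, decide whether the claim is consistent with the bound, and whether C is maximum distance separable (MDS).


Singleton RHS = n − k + 1 = 9, slack = 7, bound satisfied, not MDS.

Singleton bound: d ≤ n − k + 1.
Here n = 10, k = 2, so n − k + 1 = 9.
Given d = 2, check d ≤ 9: YES.
Slack = (n − k + 1) − d = 7.
The code is NOT MDS (slack = 7 > 0).
Description: the claimed parameters are [10, 2, 2]_4; such a code would be non-MDS.


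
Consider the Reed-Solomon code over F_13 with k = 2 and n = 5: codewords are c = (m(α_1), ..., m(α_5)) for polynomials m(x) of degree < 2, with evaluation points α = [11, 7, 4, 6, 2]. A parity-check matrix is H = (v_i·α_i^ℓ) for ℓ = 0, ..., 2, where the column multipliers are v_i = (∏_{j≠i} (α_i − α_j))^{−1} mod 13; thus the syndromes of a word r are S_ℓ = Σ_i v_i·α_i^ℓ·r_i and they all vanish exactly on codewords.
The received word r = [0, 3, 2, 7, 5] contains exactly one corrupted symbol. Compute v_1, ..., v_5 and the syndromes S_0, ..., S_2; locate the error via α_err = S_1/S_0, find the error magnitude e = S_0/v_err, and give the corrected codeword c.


S = (11, 9, 5), error at position 5, error magnitude e = 8, c = [0, 3, 2, 7, 10].

Step 1: column multipliers v_i = (∏_{j≠i}(α_i − α_j))^{−1} mod 13.
  i = 1 (α = 11): (11−7)(11−4)(11−6)(11−2) = 4·7·5·9 = 1260 ≡ 12, so v_1 = 12^{−1} = 12 (mod 13).
  i = 2 (α = 7): (7−11)(7−4)(7−6)(7−2) = (−4)·3·1·5 = −60 ≡ 5, so v_2 = 5^{−1} = 8 (mod 13).
  i = 3 (α = 4): (4−11)(4−7)(4−6)(4−2) = (−7)·(−3)·(−2)·2 = −84 ≡ 7, so v_3 = 7^{−1} = 2 (mod 13).
  i = 4 (α = 6): (6−11)(6−7)(6−4)(6−2) = (−5)·(−1)·2·4 = 40 ≡ 1, so v_4 = 1^{−1} = 1 (mod 13).
  i = 5 (α = 2): (2−11)(2−7)(2−4)(2−6) = (−9)·(−5)·(−2)·(−4) = 360 ≡ 9, so v_5 = 9^{−1} = 3 (mod 13).
  v = [12, 8, 2, 1, 3].
Step 2: syndromes of r = [0, 3, 2, 7, 5] (all sums mod 13).
  S_0 = Σ v_i r_i = 12·0 + 8·3 + 2·2 + 1·7 + 3·5 = 50 ≡ 11.
  S_1 = Σ v_i α_i r_i = 12·11·0 + 8·7·3 + 2·4·2 + 1·6·7 + 3·2·5 = 256 ≡ 9.
  α_i^2 mod 13 = [4, 10, 3, 10, 4].
  S_2 = Σ v_i α_i^2 r_i = 12·4·0 + 8·10·3 + 2·3·2 + 1·10·7 + 3·4·5 = 382 ≡ 5.
  S = (11, 9, 5) ≠ 0, so r is not a codeword (an error is present).
Step 3: locate the error. For a single error e at position i, S_ℓ = v_i·e·α_i^ℓ, so α_err = S_1/S_0.
  S_0^{−1} = 11^{−1} = 6 (mod 13), so α_err = 9·6 = 54 ≡ 2 = α_5. Error position i = 5.
  Consistency check: S_2/S_1 = 5·3 = 15 ≡ 2 = α_err ✓ (single-error assumption holds).
Step 4: error magnitude e = S_0/v_5 = S_0·∏_{j≠5}(α_5 − α_j) = 11·9 = 99 ≡ 8 (mod 13).
Step 5: correct position 5: c_5 = r_5 − e = 5 − 8 ≡ 10 (mod 13). Hence c = [0, 3, 2, 7, 10].
  Check: interpolating c through the α_i gives m(x) = 5 + 9·x (degree < 2) with m(α_i) = c_i for every i, so c is indeed a codeword.


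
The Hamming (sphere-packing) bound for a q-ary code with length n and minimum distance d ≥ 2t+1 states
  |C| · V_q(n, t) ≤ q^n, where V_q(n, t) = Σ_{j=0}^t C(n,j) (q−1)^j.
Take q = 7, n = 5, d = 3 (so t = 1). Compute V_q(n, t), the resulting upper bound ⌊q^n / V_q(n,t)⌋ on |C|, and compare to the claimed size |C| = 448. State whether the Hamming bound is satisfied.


V_q(n, t) = 31, q^n = 16807, Hamming bound = 542, |C| = 448 ≤ bound (satisfied).

Step 1: Compute V_q(n, t) = Σ_{j=0}^1 C(n, j) (q−1)^j.
  j = 0: C(5,0)·(6)^0 = 1·1 = 1.
  j = 1: C(5,1)·(6)^1 = 5·6 = 30.
  V_q(n, t) = 1 + 30 = 31.
Step 2: q^n = 7^5 = 16807.
Step 3: Hamming bound ⌊q^n / V_q(n,t)⌋ = ⌊16807/31⌋ = 542.
Step 4: Compare |C| = 448 to 542: satisfied.
The claimed |C| lies below the Hamming bound.


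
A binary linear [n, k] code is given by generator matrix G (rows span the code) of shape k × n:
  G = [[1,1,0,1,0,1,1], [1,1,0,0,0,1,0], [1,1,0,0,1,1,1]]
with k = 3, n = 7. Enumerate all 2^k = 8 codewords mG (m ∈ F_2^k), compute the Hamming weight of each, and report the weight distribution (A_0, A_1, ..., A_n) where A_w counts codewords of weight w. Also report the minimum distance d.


Weight distribution: A_0 = 1, A_2 = 3, A_3 = 1, A_5 = 3. Minimum distance d = 2.

Enumerate all 2^3 = 8 messages m ∈ F_2^3.
For each, compute codeword c = mG in F_2^7, then tally its weight.
  m = 000 → c = 0000000, weight = 0.
  m = 100 → c = 1101011, weight = 5.
  m = 010 → c = 1100010, weight = 3.
  m = 110 → c = 0001001, weight = 2.
  m = 001 → c = 1100111, weight = 5.
  m = 101 → c = 0001100, weight = 2.
  m = 011 → c = 0000101, weight = 2.
  m = 111 → c = 1101110, weight = 5.
Tally weights:
  weight 0: 1 codewords.
  weight 2: 3 codewords.
  weight 3: 1 codewords.
  weight 5: 3 codewords.
Minimum distance d = smallest w > 0 with A_w > 0 = 2.
Sanity: Σ A_w = 8 = 2^3 = 8 ✓.


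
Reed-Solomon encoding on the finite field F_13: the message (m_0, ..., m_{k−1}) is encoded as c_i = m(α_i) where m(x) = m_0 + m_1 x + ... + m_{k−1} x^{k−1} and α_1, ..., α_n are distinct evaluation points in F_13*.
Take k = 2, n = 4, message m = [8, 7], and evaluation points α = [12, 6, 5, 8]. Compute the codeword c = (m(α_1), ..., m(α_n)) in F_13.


c = [1, 11, 4, 12]

Message polynomial: m(x) = 8 + 7·x (mod 13).
For each evaluation point α_i, compute m(α_i) mod 13:
  α_1 = 12: Horner steps 7 → 1, so m(12) = 1.
  α_2 = 6: Horner steps 7 → 11, so m(6) = 11.
  α_3 = 5: Horner steps 7 → 4, so m(5) = 4.
  α_4 = 8: Horner steps 7 → 12, so m(8) = 12.
Codeword c = [1, 11, 4, 12] ∈ F_13^4.


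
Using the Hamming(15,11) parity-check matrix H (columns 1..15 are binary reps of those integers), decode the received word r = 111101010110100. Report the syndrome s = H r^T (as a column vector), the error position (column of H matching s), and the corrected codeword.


s = (0, 1, 1, 0)^T, error position = 6, corrected codeword c = 111100010110100

Compute s = H r^T mod 2 one row at a time:
  s_1 = 1 + 0 + 1 + 1 + 0 + 1 + 0 + 0 = 4 ≡ 0 (mod 2).
  s_2 = 1 + 0 + 1 + 0 + 0 + 1 + 0 + 0 = 3 ≡ 1 (mod 2).
  s_3 = 1 + 1 + 1 + 0 + 1 + 1 + 0 + 0 = 5 ≡ 1 (mod 2).
  s_4 = 1 + 1 + 0 + 0 + 0 + 1 + 1 + 0 = 4 ≡ 0 (mod 2).
s = (0, 1, 1, 0)^T — this equals column 6 of H (binary 0110), so error is at position 6.
Correct: flip bit 6 of r = 111101010110100 to get c = 111100010110100.


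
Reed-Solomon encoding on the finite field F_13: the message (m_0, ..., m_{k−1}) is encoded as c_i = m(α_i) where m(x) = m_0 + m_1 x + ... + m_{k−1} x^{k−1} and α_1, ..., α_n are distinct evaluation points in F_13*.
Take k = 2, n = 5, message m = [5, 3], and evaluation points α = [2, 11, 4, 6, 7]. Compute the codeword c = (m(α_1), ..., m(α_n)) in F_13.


c = [11, 12, 4, 10, 0]

Message polynomial: m(x) = 5 + 3·x (mod 13).
For each evaluation point α_i, compute m(α_i) mod 13:
  α_1 = 2: Horner steps 3 → 11, so m(2) = 11.
  α_2 = 11: Horner steps 3 → 12, so m(11) = 12.
  α_3 = 4: Horner steps 3 → 4, so m(4) = 4.
  α_4 = 6: Horner steps 3 → 10, so m(6) = 10.
  α_5 = 7: Horner steps 3 → 0, so m(7) = 0.
Codeword c = [11, 12, 4, 10, 0] ∈ F_13^5.


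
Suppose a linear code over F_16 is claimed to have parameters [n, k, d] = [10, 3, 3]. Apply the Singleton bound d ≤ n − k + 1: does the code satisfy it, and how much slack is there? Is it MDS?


Singleton RHS = n − k + 1 = 8, slack = 5, bound satisfied, not MDS.

Singleton bound: d ≤ n − k + 1.
Here n = 10, k = 3, so n − k + 1 = 8.
Given d = 3, check d ≤ 8: YES.
Slack = (n − k + 1) − d = 5.
The code is NOT MDS (slack = 5 > 0).
Description: the claimed parameters are [10, 3, 3]_16; such a code would be non-MDS.


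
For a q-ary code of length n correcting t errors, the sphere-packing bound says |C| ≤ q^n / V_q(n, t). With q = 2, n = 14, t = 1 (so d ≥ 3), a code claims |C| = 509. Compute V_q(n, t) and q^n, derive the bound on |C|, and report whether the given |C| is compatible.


V_q(n, t) = 15, q^n = 16384, Hamming bound = 1092, |C| = 509 ≤ bound (satisfied).

Step 1: Compute V_q(n, t) = Σ_{j=0}^1 C(n, j) (q−1)^j.
  j = 0: C(14,0)·(1)^0 = 1·1 = 1.
  j = 1: C(14,1)·(1)^1 = 14·1 = 14.
  V_q(n, t) = 1 + 14 = 15.
Step 2: q^n = 2^14 = 16384.
Step 3: Hamming bound ⌊q^n / V_q(n,t)⌋ = ⌊16384/15⌋ = 1092.
Step 4: Compare |C| = 509 to 1092: satisfied.
The claimed |C| lies below the Hamming bound.


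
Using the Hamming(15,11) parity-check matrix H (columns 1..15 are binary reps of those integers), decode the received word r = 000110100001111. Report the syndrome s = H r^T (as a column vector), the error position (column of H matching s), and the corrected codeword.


s = (0, 1, 1, 0)^T, error position = 6, corrected codeword c = 000111100001111

Compute s = H r^T mod 2 one row at a time:
  s_1 = 0 + 0 + 0 + 0 + 1 + 1 + 1 + 1 = 4 ≡ 0 (mod 2).
  s_2 = 1 + 1 + 0 + 1 + 1 + 1 + 1 + 1 = 7 ≡ 1 (mod 2).
  s_3 = 0 + 0 + 0 + 1 + 0 + 0 + 1 + 1 = 3 ≡ 1 (mod 2).
  s_4 = 0 + 0 + 1 + 1 + 0 + 0 + 1 + 1 = 4 ≡ 0 (mod 2).
s = (0, 1, 1, 0)^T — this equals column 6 of H (binary 0110), so error is at position 6.
Correct: flip bit 6 of r = 000110100001111 to get c = 000111100001111.


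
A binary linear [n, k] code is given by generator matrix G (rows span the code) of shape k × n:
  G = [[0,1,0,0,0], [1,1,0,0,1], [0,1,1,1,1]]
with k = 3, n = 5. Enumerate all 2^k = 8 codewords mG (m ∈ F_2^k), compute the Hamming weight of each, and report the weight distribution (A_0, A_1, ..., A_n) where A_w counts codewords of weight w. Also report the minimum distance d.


Weight distribution: A_0 = 1, A_1 = 1, A_2 = 1, A_3 = 3, A_4 = 2. Minimum distance d = 1.

Enumerate all 2^3 = 8 messages m ∈ F_2^3.
For each, compute codeword c = mG in F_2^5, then tally its weight.
  m = 000 → c = 00000, weight = 0.
  m = 100 → c = 01000, weight = 1.
  m = 010 → c = 11001, weight = 3.
  m = 110 → c = 10001, weight = 2.
  m = 001 → c = 01111, weight = 4.
  m = 101 → c = 00111, weight = 3.
  m = 011 → c = 10110, weight = 3.
  m = 111 → c = 11110, weight = 4.
Tally weights:
  weight 0: 1 codewords.
  weight 1: 1 codewords.
  weight 2: 1 codewords.
  weight 3: 3 codewords.
  weight 4: 2 codewords.
Minimum distance d = smallest w > 0 with A_w > 0 = 1.
Sanity: Σ A_w = 8 = 2^3 = 8 ✓.


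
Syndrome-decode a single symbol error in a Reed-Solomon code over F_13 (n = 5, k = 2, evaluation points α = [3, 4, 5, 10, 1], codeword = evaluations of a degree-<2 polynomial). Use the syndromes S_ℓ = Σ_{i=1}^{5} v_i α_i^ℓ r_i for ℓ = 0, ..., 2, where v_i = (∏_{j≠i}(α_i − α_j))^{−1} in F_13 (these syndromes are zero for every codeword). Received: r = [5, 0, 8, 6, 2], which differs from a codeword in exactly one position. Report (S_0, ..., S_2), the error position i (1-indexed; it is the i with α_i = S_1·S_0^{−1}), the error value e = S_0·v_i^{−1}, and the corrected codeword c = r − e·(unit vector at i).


S = (2, 7, 5), error at position 4, error magnitude e = 10, c = [5, 0, 8, 9, 2].

Step 1: column multipliers v_i = (∏_{j≠i}(α_i − α_j))^{−1} mod 13.
  i = 1 (α = 3): (3−4)(3−5)(3−10)(3−1) = (−1)·(−2)·(−7)·2 = −28 ≡ 11, so v_1 = 11^{−1} = 6 (mod 13).
  i = 2 (α = 4): (4−3)(4−5)(4−10)(4−1) = 1·(−1)·(−6)·3 = 18 ≡ 5, so v_2 = 5^{−1} = 8 (mod 13).
  i = 3 (α = 5): (5−3)(5−4)(5−10)(5−1) = 2·1·(−5)·4 = −40 ≡ 12, so v_3 = 12^{−1} = 12 (mod 13).
  i = 4 (α = 10): (10−3)(10−4)(10−5)(10−1) = 7·6·5·9 = 1890 ≡ 5, so v_4 = 5^{−1} = 8 (mod 13).
  i = 5 (α = 1): (1−3)(1−4)(1−5)(1−10) = (−2)·(−3)·(−4)·(−9) = 216 ≡ 8, so v_5 = 8^{−1} = 5 (mod 13).
  v = [6, 8, 12, 8, 5].
Step 2: syndromes of r = [5, 0, 8, 6, 2] (all sums mod 13).
  S_0 = Σ v_i r_i = 6·5 + 8·0 + 12·8 + 8·6 + 5·2 = 184 ≡ 2.
  S_1 = Σ v_i α_i r_i = 6·3·5 + 8·4·0 + 12·5·8 + 8·10·6 + 5·1·2 = 1060 ≡ 7.
  α_i^2 mod 13 = [9, 3, 12, 9, 1].
  S_2 = Σ v_i α_i^2 r_i = 6·9·5 + 8·3·0 + 12·12·8 + 8·9·6 + 5·1·2 = 1864 ≡ 5.
  S = (2, 7, 5) ≠ 0, so r is not a codeword (an error is present).
Step 3: locate the error. For a single error e at position i, S_ℓ = v_i·e·α_i^ℓ, so α_err = S_1/S_0.
  S_0^{−1} = 2^{−1} = 7 (mod 13), so α_err = 7·7 = 49 ≡ 10 = α_4. Error position i = 4.
  Consistency check: S_2/S_1 = 5·2 = 10 ≡ 10 = α_err ✓ (single-error assumption holds).
Step 4: error magnitude e = S_0/v_4 = S_0·∏_{j≠4}(α_4 − α_j) = 2·5 = 10 ≡ 10 (mod 13).
Step 5: correct position 4: c_4 = r_4 − e = 6 − 10 ≡ 9 (mod 13). Hence c = [5, 0, 8, 9, 2].
  Check: interpolating c through the α_i gives m(x) = 7 + 8·x (degree < 2) with m(α_i) = c_i for every i, so c is indeed a codeword.


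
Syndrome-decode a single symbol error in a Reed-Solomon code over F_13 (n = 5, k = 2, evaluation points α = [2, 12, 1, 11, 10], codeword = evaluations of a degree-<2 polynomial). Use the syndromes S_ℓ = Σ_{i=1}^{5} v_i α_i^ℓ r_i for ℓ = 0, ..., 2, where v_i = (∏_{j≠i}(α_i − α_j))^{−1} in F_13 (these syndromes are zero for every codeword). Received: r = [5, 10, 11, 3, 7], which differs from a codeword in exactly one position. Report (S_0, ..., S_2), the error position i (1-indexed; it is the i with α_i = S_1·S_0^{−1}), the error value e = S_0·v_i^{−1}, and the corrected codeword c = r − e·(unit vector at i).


S = (11, 6, 8), error at position 5, error magnitude e = 11, c = [5, 10, 11, 3, 9].

Step 1: column multipliers v_i = (∏_{j≠i}(α_i − α_j))^{−1} mod 13.
  i = 1 (α = 2): (2−12)(2−1)(2−11)(2−10) = (−10)·1·(−9)·(−8) = −720 ≡ 8, so v_1 = 8^{−1} = 5 (mod 13).
  i = 2 (α = 12): (12−2)(12−1)(12−11)(12−10) = 10·11·1·2 = 220 ≡ 12, so v_2 = 12^{−1} = 12 (mod 13).
  i = 3 (α = 1): (1−2)(1−12)(1−11)(1−10) = (−1)·(−11)·(−10)·(−9) = 990 ≡ 2, so v_3 = 2^{−1} = 7 (mod 13).
  i = 4 (α = 11): (11−2)(11−12)(11−1)(11−10) = 9·(−1)·10·1 = −90 ≡ 1, so v_4 = 1^{−1} = 1 (mod 13).
  i = 5 (α = 10): (10−2)(10−12)(10−1)(10−11) = 8·(−2)·9·(−1) = 144 ≡ 1, so v_5 = 1^{−1} = 1 (mod 13).
  v = [5, 12, 7, 1, 1].
Step 2: syndromes of r = [5, 10, 11, 3, 7] (all sums mod 13).
  S_0 = Σ v_i r_i = 5·5 + 12·10 + 7·11 + 1·3 + 1·7 = 232 ≡ 11.
  S_1 = Σ v_i α_i r_i = 5·2·5 + 12·12·10 + 7·1·11 + 1·11·3 + 1·10·7 = 1670 ≡ 6.
  α_i^2 mod 13 = [4, 1, 1, 4, 9].
  S_2 = Σ v_i α_i^2 r_i = 5·4·5 + 12·1·10 + 7·1·11 + 1·4·3 + 1·9·7 = 372 ≡ 8.
  S = (11, 6, 8) ≠ 0, so r is not a codeword (an error is present).
Step 3: locate the error. For a single error e at position i, S_ℓ = v_i·e·α_i^ℓ, so α_err = S_1/S_0.
  S_0^{−1} = 11^{−1} = 6 (mod 13), so α_err = 6·6 = 36 ≡ 10 = α_5. Error position i = 5.
  Consistency check: S_2/S_1 = 8·11 = 88 ≡ 10 = α_err ✓ (single-error assumption holds).
Step 4: error magnitude e = S_0/v_5 = S_0·∏_{j≠5}(α_5 − α_j) = 11·1 = 11 ≡ 11 (mod 13).
Step 5: correct position 5: c_5 = r_5 − e = 7 − 11 ≡ 9 (mod 13). Hence c = [5, 10, 11, 3, 9].
  Check: interpolating c through the α_i gives m(x) = 4 + 7·x (degree < 2) with m(α_i) = c_i for every i, so c is indeed a codeword.


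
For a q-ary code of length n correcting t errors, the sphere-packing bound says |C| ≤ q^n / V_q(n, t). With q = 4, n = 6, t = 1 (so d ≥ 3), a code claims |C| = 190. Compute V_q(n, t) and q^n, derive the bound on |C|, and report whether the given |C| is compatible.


V_q(n, t) = 19, q^n = 4096, Hamming bound = 215, |C| = 190 ≤ bound (satisfied).

Step 1: Compute V_q(n, t) = Σ_{j=0}^1 C(n, j) (q−1)^j.
  j = 0: C(6,0)·(3)^0 = 1·1 = 1.
  j = 1: C(6,1)·(3)^1 = 6·3 = 18.
  V_q(n, t) = 1 + 18 = 19.
Step 2: q^n = 4^6 = 4096.
Step 3: Hamming bound ⌊q^n / V_q(n,t)⌋ = ⌊4096/19⌋ = 215.
Step 4: Compare |C| = 190 to 215: satisfied.
The claimed |C| lies below the Hamming bound.


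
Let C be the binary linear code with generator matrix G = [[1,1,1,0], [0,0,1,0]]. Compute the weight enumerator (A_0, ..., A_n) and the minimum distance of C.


Weight distribution: A_0 = 1, A_1 = 1, A_2 = 1, A_3 = 1. Minimum distance d = 1.

Enumerate all 2^2 = 4 messages m ∈ F_2^2.
For each, compute codeword c = mG in F_2^4, then tally its weight.
  m = 00 → c = 0000, weight = 0.
  m = 10 → c = 1110, weight = 3.
  m = 01 → c = 0010, weight = 1.
  m = 11 → c = 1100, weight = 2.
Tally weights:
  weight 0: 1 codewords.
  weight 1: 1 codewords.
  weight 2: 1 codewords.
  weight 3: 1 codewords.
Minimum distance d = smallest w > 0 with A_w > 0 = 1.
Sanity: Σ A_w = 4 = 2^2 = 4 ✓.


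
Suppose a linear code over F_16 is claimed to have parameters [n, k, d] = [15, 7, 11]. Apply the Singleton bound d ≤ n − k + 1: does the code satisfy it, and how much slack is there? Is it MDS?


Singleton RHS = n − k + 1 = 9, slack = -2, bound violated (no such code; not MDS).

Singleton bound: d ≤ n − k + 1.
Here n = 15, k = 7, so n − k + 1 = 9.
Given d = 11, check d ≤ 9: NO.
Slack = (n − k + 1) − d = -2.
The slack is negative: d = 11 exceeds n − k + 1 = 9 by 2, so the Singleton bound is violated and no linear [15, 7, 11]_16 code can exist. In particular it is not MDS (MDS requires d = n − k + 1 exactly).
Description: the claimed parameters are [15, 7, 11]_16; such a code would be impossible (violates the Singleton bound).


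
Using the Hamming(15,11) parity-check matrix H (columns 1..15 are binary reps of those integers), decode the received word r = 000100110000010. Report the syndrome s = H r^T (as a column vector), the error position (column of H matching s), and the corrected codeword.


s = (0, 1, 0, 1)^T, error position = 5, corrected codeword c = 000110110000010

Compute s = H r^T mod 2 one row at a time:
  s_1 = 1 + 0 + 0 + 0 + 0 + 0 + 1 + 0 = 2 ≡ 0 (mod 2).
  s_2 = 1 + 0 + 0 + 1 + 0 + 0 + 1 + 0 = 3 ≡ 1 (mod 2).
  s_3 = 0 + 0 + 0 + 1 + 0 + 0 + 1 + 0 = 2 ≡ 0 (mod 2).
  s_4 = 0 + 0 + 0 + 1 + 0 + 0 + 0 + 0 = 1 ≡ 1 (mod 2).
s = (0, 1, 0, 1)^T — this equals column 5 of H (binary 0101), so error is at position 5.
Correct: flip bit 5 of r = 000100110000010 to get c = 000110110000010.


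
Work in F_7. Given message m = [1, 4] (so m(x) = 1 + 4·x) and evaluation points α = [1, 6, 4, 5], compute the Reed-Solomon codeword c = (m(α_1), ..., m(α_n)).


c = [5, 4, 3, 0]

Message polynomial: m(x) = 1 + 4·x (mod 7).
For each evaluation point α_i, compute m(α_i) mod 7:
  α_1 = 1: Horner steps 4 → 5, so m(1) = 5.
  α_2 = 6: Horner steps 4 → 4, so m(6) = 4.
  α_3 = 4: Horner steps 4 → 3, so m(4) = 3.
  α_4 = 5: Horner steps 4 → 0, so m(5) = 0.
Codeword c = [5, 4, 3, 0] ∈ F_7^4.


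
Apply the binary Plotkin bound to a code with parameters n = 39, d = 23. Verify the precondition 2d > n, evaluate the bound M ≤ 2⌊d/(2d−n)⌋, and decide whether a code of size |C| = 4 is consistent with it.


Plotkin bound M ≤ 6; given |C| = 4 ≤ bound (satisfied).

Check applicability: 2d = 46, n = 39.
2d − n = 7 > 0, so Plotkin applies.
Compute d/(2d−n) = 23/7 ≈ 3.2857.
⌊d/(2d−n)⌋ = 3.
Plotkin bound: M ≤ 2·3 = 6.
Given |C| = 4, check: satisfied.
This |C| is below the Plotkin bound.


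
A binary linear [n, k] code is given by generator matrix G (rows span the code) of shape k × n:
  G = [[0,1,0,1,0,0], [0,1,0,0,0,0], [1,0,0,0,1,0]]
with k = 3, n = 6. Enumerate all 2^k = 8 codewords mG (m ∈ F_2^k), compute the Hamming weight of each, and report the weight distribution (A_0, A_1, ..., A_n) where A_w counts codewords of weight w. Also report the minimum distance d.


Weight distribution: A_0 = 1, A_1 = 2, A_2 = 2, A_3 = 2, A_4 = 1. Minimum distance d = 1.

Enumerate all 2^3 = 8 messages m ∈ F_2^3.
For each, compute codeword c = mG in F_2^6, then tally its weight.
  m = 000 → c = 000000, weight = 0.
  m = 100 → c = 010100, weight = 2.
  m = 010 → c = 010000, weight = 1.
  m = 110 → c = 000100, weight = 1.
  m = 001 → c = 100010, weight = 2.
  m = 101 → c = 110110, weight = 4.
  m = 011 → c = 110010, weight = 3.
  m = 111 → c = 100110, weight = 3.
Tally weights:
  weight 0: 1 codewords.
  weight 1: 2 codewords.
  weight 2: 2 codewords.
  weight 3: 2 codewords.
  weight 4: 1 codewords.
Minimum distance d = smallest w > 0 with A_w > 0 = 1.
Sanity: Σ A_w = 8 = 2^3 = 8 ✓.


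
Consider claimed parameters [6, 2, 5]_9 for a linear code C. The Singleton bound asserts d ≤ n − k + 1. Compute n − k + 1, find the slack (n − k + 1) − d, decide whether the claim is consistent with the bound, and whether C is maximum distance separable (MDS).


Singleton RHS = n − k + 1 = 5, slack = 0, bound satisfied, MDS.

Singleton bound: d ≤ n − k + 1.
Here n = 6, k = 2, so n − k + 1 = 5.
Given d = 5, check d ≤ 5: YES.
Slack = (n − k + 1) − d = 0.
The code is MDS (slack = 0).
Description: the claimed parameters are [6, 2, 5]_9; such a code would be MDS (meets Singleton bound).


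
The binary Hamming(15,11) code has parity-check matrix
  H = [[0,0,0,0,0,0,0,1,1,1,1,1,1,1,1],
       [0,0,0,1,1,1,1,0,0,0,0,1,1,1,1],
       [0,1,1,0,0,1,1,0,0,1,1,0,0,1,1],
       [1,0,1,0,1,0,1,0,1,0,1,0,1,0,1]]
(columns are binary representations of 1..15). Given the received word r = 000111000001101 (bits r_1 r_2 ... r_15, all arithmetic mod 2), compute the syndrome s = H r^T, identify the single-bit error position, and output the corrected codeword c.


s = (1, 0, 0, 1)^T, error position = 9, corrected codeword c = 000111001001101

Compute s = H r^T mod 2 one row at a time:
  s_1 = 0 + 0 + 0 + 0 + 1 + 1 + 0 + 1 = 3 ≡ 1 (mod 2).
  s_2 = 1 + 1 + 1 + 0 + 1 + 1 + 0 + 1 = 6 ≡ 0 (mod 2).
  s_3 = 0 + 0 + 1 + 0 + 0 + 0 + 0 + 1 = 2 ≡ 0 (mod 2).
  s_4 = 0 + 0 + 1 + 0 + 0 + 0 + 1 + 1 = 3 ≡ 1 (mod 2).
s = (1, 0, 0, 1)^T — this equals column 9 of H (binary 1001), so error is at position 9.
Correct: flip bit 9 of r = 000111000001101 to get c = 000111001001101.


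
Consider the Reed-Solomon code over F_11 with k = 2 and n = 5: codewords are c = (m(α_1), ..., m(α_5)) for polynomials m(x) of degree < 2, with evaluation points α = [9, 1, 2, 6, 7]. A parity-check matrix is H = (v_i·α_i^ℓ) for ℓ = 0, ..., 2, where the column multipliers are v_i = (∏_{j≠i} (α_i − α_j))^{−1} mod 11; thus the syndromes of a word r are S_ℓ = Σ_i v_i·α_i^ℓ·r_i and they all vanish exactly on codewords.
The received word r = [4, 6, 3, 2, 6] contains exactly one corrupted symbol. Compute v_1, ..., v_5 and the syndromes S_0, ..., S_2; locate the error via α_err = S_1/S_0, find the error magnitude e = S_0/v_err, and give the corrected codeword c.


S = (3, 10, 4), error at position 5, error magnitude e = 7, c = [4, 6, 3, 2, 10].

Step 1: column multipliers v_i = (∏_{j≠i}(α_i − α_j))^{−1} mod 11.
  i = 1 (α = 9): (9−1)(9−2)(9−6)(9−7) = 8·7·3·2 = 336 ≡ 6, so v_1 = 6^{−1} = 2 (mod 11).
  i = 2 (α = 1): (1−9)(1−2)(1−6)(1−7) = (−8)·(−1)·(−5)·(−6) = 240 ≡ 9, so v_2 = 9^{−1} = 5 (mod 11).
  i = 3 (α = 2): (2−9)(2−1)(2−6)(2−7) = (−7)·1·(−4)·(−5) = −140 ≡ 3, so v_3 = 3^{−1} = 4 (mod 11).
  i = 4 (α = 6): (6−9)(6−1)(6−2)(6−7) = (−3)·5·4·(−1) = 60 ≡ 5, so v_4 = 5^{−1} = 9 (mod 11).
  i = 5 (α = 7): (7−9)(7−1)(7−2)(7−6) = (−2)·6·5·1 = −60 ≡ 6, so v_5 = 6^{−1} = 2 (mod 11).
  v = [2, 5, 4, 9, 2].
Step 2: syndromes of r = [4, 6, 3, 2, 6] (all sums mod 11).
  S_0 = Σ v_i r_i = 2·4 + 5·6 + 4·3 + 9·2 + 2·6 = 80 ≡ 3.
  S_1 = Σ v_i α_i r_i = 2·9·4 + 5·1·6 + 4·2·3 + 9·6·2 + 2·7·6 = 318 ≡ 10.
  α_i^2 mod 11 = [4, 1, 4, 3, 5].
  S_2 = Σ v_i α_i^2 r_i = 2·4·4 + 5·1·6 + 4·4·3 + 9·3·2 + 2·5·6 = 224 ≡ 4.
  S = (3, 10, 4) ≠ 0, so r is not a codeword (an error is present).
Step 3: locate the error. For a single error e at position i, S_ℓ = v_i·e·α_i^ℓ, so α_err = S_1/S_0.
  S_0^{−1} = 3^{−1} = 4 (mod 11), so α_err = 10·4 = 40 ≡ 7 = α_5. Error position i = 5.
  Consistency check: S_2/S_1 = 4·10 = 40 ≡ 7 = α_err ✓ (single-error assumption holds).
Step 4: error magnitude e = S_0/v_5 = S_0·∏_{j≠5}(α_5 − α_j) = 3·6 = 18 ≡ 7 (mod 11).
Step 5: correct position 5: c_5 = r_5 − e = 6 − 7 ≡ 10 (mod 11). Hence c = [4, 6, 3, 2, 10].
  Check: interpolating c through the α_i gives m(x) = 9 + 8·x (degree < 2) with m(α_i) = c_i for every i, so c is indeed a codeword.


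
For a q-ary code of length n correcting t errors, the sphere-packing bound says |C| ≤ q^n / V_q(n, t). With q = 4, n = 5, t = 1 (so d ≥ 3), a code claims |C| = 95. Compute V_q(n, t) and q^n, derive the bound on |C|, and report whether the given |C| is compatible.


V_q(n, t) = 16, q^n = 1024, Hamming bound = 64, |C| = 95 > bound (violated).

Step 1: Compute V_q(n, t) = Σ_{j=0}^1 C(n, j) (q−1)^j.
  j = 0: C(5,0)·(3)^0 = 1·1 = 1.
  j = 1: C(5,1)·(3)^1 = 5·3 = 15.
  V_q(n, t) = 1 + 15 = 16.
Step 2: q^n = 4^5 = 1024.
Step 3: Hamming bound ⌊q^n / V_q(n,t)⌋ = ⌊1024/16⌋ = 64.
Step 4: Compare |C| = 95 to 64: violated.
The claimed |C| lies above the Hamming bound, so no 4-ary code of length 5 with d ≥ 3 can have 95 codewords.


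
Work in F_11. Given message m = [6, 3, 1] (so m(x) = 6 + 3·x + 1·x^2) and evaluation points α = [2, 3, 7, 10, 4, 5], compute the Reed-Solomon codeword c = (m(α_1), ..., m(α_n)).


c = [5, 2, 10, 4, 1, 2]

Message polynomial: m(x) = 6 + 3·x + 1·x^2 (mod 11).
For each evaluation point α_i, compute m(α_i) mod 11:
  α_1 = 2: Horner steps 1 → 5 → 5, so m(2) = 5.
  α_2 = 3: Horner steps 1 → 6 → 2, so m(3) = 2.
  α_3 = 7: Horner steps 1 → 10 → 10, so m(7) = 10.
  α_4 = 10: Horner steps 1 → 2 → 4, so m(10) = 4.
  α_5 = 4: Horner steps 1 → 7 → 1, so m(4) = 1.
  α_6 = 5: Horner steps 1 → 8 → 2, so m(5) = 2.
Codeword c = [5, 2, 10, 4, 1, 2] ∈ F_11^6.


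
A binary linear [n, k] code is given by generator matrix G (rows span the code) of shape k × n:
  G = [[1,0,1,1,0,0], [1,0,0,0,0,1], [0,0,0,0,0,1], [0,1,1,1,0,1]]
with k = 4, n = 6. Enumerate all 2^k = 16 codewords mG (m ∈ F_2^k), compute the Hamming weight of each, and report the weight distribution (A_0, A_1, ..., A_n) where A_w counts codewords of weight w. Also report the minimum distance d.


Weight distribution: A_0 = 1, A_1 = 3, A_2 = 4, A_3 = 4, A_4 = 3, A_5 = 1. Minimum distance d = 1.

Enumerate all 2^4 = 16 messages m ∈ F_2^4.
For each, compute codeword c = mG in F_2^6, then tally its weight.
  m = 0000 → c = 000000, weight = 0.
  m = 1000 → c = 101100, weight = 3.
  m = 0100 → c = 100001, weight = 2.
  m = 1100 → c = 001101, weight = 3.
  m = 0010 → c = 000001, weight = 1.
  m = 1010 → c = 101101, weight = 4.
  m = 0110 → c = 100000, weight = 1.
  m = 1110 → c = 001100, weight = 2.
  m = 0001 → c = 011101, weight = 4.
  m = 1001 → c = 110001, weight = 3.
  m = 0101 → c = 111100, weight = 4.
  m = 1101 → c = 010000, weight = 1.
  m = 0011 → c = 011100, weight = 3.
  m = 1011 → c = 110000, weight = 2.
  m = 0111 → c = 111101, weight = 5.
  m = 1111 → c = 010001, weight = 2.
Tally weights:
  weight 0: 1 codewords.
  weight 1: 3 codewords.
  weight 2: 4 codewords.
  weight 3: 4 codewords.
  weight 4: 3 codewords.
  weight 5: 1 codewords.
Minimum distance d = smallest w > 0 with A_w > 0 = 1.
Sanity: Σ A_w = 16 = 2^4 = 16 ✓.
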